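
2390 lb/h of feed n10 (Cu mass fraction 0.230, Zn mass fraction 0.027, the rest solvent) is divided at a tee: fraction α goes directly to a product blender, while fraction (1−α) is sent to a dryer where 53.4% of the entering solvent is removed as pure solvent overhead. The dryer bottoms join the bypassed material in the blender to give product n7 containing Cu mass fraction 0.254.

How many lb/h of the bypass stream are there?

1821 lb/h

All 2390×0.230 = 549.7 lb/h of Cu reaches n7, so n7 = 549.7/0.254 = 2164.2 lb/h and vapour = 225.83 lb/h.
The evaporator receives (1−α)·2390 of feed at 0.743 solvent and removes 0.534 of that solvent:
0.534×0.743×(1−α)×2390 = 225.83
(1−α) = 225.83/948.26 = 0.2381;  α = 0.7619.
Bypass flow = 0.7619×2390 = 1820.8 lb/h.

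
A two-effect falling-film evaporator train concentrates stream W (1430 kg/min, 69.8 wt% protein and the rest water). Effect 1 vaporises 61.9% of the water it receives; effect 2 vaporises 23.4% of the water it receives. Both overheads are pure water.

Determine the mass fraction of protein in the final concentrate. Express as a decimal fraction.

water in feed = 1430×0.302 = 431.86 kg/min.
After stage 1: water left = (1−0.619)×431.86 = 164.54; stream total = 1162.7 kg/min.
After stage 2: water left = (1−0.234)×164.54 = 126.04; final concentrate = 1124.2 kg/min.
protein fraction = 998.14/1124.2 = 0.888.

0.888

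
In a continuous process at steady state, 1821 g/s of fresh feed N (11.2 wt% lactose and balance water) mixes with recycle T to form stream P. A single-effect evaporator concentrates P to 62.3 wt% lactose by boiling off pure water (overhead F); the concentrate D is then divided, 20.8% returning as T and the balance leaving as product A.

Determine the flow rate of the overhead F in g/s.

1494 g/s

Overall lactose balance (none leaves overhead): lactose in fresh feed = lactose in product, i.e. 1821×0.112 = (1−0.208)·D·0.623.
D = 203.95/(0.623×0.792) = 413.35 g/s.
Recycle T = 0.208×413.35 = 85.976 g/s.
Combined feed P = 1821 + 85.976 = 1907 g/s.
Overhead F = P − D = 1907 − 413.35 = 1493.6 g/s.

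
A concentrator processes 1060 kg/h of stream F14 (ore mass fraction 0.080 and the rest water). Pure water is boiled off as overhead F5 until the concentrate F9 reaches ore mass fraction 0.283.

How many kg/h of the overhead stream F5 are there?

ore is conserved: 1060×0.080 = 84.8 kg/h all reports to the concentrate.
Concentrate = 84.8/(target fraction) = 299.65 kg/h.
Overhead = 1060 − 299.65 = 760.35 kg/h.

760.4 kg/h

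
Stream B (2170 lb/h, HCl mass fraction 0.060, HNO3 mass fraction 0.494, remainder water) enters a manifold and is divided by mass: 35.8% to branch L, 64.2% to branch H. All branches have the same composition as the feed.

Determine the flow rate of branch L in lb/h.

776.9 lb/h

Branch L flow = 0.358×2170 = 776.86 lb/h.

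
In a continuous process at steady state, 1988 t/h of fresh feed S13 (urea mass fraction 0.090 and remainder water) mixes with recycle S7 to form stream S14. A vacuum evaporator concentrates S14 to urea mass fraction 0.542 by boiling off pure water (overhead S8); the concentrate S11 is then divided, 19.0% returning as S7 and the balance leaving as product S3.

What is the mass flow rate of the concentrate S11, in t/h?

407.5 t/h

Overall urea balance (none leaves overhead): urea in fresh feed = urea in product, i.e. 1988×0.090 = (1−0.190)·S11·0.542.
S11 = 178.92/(0.542×0.810) = 407.54 t/h.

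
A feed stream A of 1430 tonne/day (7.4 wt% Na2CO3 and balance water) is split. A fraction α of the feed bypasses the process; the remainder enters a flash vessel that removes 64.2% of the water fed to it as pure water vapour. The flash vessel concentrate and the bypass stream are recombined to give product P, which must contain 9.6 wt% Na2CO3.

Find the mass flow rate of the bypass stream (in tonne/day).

878.8 tonne/day

All 1430×0.074 = 105.82 tonne/day of Na2CO3 reaches P, so P = 105.82/0.096 = 1102.3 tonne/day and vapour = 327.71 tonne/day.
The evaporator receives (1−α)·1430 of feed at 0.926 water and removes 0.642 of that water:
0.642×0.926×(1−α)×1430 = 327.71
(1−α) = 327.71/850.12 = 0.3855;  α = 0.6145.
Bypass flow = 0.6145×1430 = 878.76 tonne/day.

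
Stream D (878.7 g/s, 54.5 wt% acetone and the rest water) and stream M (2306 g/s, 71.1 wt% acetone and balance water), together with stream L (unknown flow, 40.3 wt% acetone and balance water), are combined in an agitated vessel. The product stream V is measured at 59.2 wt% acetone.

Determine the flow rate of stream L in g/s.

1233 g/s

Let L be the unknown flow. Total out = 3184.7 + L.
acetone balance: 2118.5 + 0.403·L = 0.592·(3184.7 + L)
(0.403 − 0.592)·L = 0.592×3184.7 − 2118.5 = -233.12
L = -233.12 / -0.189 = 1233.4 g/s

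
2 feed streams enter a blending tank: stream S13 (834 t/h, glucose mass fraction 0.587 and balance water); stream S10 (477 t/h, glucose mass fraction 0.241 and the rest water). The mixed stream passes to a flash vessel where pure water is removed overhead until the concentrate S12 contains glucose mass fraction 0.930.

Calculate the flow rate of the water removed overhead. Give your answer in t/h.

glucose entering = 834×0.587 + 477×0.241 = 604.51 t/h.
All glucose reports to S12, so S12 = 604.51/0.930 = 650.02 t/h.
Total feed = 1311 t/h; overhead = 1311 − 650.02 = 660.98 t/h.

661 t/h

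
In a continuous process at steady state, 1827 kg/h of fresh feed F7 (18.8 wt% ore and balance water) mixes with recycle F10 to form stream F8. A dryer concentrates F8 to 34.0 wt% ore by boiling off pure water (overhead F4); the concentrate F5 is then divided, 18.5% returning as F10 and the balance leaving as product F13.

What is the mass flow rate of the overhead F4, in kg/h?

816.8 kg/h

Overall ore balance (none leaves overhead): ore in fresh feed = ore in product, i.e. 1827×0.188 = (1−0.185)·F5·0.340.
F5 = 343.48/(0.340×0.815) = 1239.5 kg/h.
Recycle F10 = 0.185×1239.5 = 229.31 kg/h.
Combined feed F8 = 1827 + 229.31 = 2056.3 kg/h.
Overhead F4 = F8 − F5 = 2056.3 − 1239.5 = 816.78 kg/h.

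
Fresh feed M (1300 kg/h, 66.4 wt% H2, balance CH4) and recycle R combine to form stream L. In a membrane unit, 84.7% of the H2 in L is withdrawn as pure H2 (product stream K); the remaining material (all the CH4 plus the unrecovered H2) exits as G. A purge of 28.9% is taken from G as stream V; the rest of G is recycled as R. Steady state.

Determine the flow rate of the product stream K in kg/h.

820.4 kg/h

H2 in L: m_A = 1300×0.664 + (1−0.289)·(1−0.847)·m_A, so m_A = 863.2/0.8912 = 968.56 kg/h.
Product K = 0.847×968.56 = 820.37 kg/h.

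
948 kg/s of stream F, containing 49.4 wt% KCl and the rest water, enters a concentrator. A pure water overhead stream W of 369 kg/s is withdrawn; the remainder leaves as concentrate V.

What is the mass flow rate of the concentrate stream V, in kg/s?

Concentrate = 948 − 369 = 579 kg/s.

579 kg/s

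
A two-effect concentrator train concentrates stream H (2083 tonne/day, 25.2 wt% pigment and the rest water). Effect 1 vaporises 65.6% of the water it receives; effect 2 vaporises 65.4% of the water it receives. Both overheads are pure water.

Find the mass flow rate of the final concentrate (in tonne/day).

710.4 tonne/day

water in feed = 2083×0.748 = 1558.1 tonne/day.
After stage 1: water left = (1−0.656)×1558.1 = 535.98; stream total = 1060.9 tonne/day.
After stage 2: water left = (1−0.654)×535.98 = 185.45; final concentrate = 710.37 tonne/day.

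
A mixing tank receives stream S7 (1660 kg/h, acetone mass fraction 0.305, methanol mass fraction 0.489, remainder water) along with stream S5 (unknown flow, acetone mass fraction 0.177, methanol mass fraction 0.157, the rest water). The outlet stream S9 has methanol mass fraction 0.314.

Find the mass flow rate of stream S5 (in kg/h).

1850 kg/h

Let S5 be the unknown flow. Total out = 1660 + S5.
methanol balance: 811.74 + 0.157·S5 = 0.314·(1660 + S5)
(0.157 − 0.314)·S5 = 0.314×1660 − 811.74 = -290.5
S5 = -290.5 / -0.157 = 1850.3 kg/h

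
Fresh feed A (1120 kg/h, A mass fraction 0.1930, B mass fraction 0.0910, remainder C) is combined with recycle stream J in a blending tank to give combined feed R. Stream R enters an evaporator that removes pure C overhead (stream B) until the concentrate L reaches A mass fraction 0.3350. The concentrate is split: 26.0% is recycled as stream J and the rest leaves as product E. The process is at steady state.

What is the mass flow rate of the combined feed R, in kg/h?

Overall A balance (none leaves overhead): A in fresh feed = A in product, i.e. 1120×0.193 = (1−0.260)·L·0.335.
L = 216.16/(0.335×0.740) = 871.96 kg/h.
Recycle J = 0.260×871.96 = 226.71 kg/h.
Combined feed R = 1120 + 226.71 = 1346.7 kg/h.

1347 kg/h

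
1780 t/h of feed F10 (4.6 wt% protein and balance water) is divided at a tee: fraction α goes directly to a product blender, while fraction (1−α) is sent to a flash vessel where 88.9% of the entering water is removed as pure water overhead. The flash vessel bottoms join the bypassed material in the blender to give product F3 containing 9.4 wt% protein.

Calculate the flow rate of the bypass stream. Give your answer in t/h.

All 1780×0.046 = 81.88 t/h of protein reaches F3, so F3 = 81.88/0.094 = 871.06 t/h and vapour = 908.94 t/h.
The evaporator receives (1−α)·1780 of feed at 0.954 water and removes 0.889 of that water:
0.889×0.954×(1−α)×1780 = 908.94
(1−α) = 908.94/1509.6 = 0.6021;  α = 0.3979.
Bypass flow = 0.3979×1780 = 708.28 t/h.

708.3 t/h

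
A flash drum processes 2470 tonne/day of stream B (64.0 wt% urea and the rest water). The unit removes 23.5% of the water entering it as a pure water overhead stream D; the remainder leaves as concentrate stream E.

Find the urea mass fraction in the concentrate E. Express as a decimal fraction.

0.6991

urea is not removed: 2470×0.640 = 1580.8 tonne/day of urea enters E.
water entering = 2470×0.360 = 889.2 tonne/day; overhead removed = 0.235×889.2 = 208.96 tonne/day.
Concentrate = 2470 − 208.96 = 2261 tonne/day.
Mass fraction = 1580.8/2261 = 0.6991.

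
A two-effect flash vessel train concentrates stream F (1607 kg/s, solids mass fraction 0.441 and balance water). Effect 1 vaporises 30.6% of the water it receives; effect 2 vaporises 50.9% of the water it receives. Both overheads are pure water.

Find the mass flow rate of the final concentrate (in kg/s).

1015 kg/s

water in feed = 1607×0.559 = 898.31 kg/s.
After stage 1: water left = (1−0.306)×898.31 = 623.43; stream total = 1332.1 kg/s.
After stage 2: water left = (1−0.509)×623.43 = 306.1; final concentrate = 1014.8 kg/s.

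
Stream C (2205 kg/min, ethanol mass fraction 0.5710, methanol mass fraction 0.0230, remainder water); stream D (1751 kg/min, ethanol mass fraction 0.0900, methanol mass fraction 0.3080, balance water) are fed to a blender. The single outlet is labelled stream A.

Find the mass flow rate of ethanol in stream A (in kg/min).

1417 kg/min

ethanol out = ethanol in = 2205×0.571 + 1751×0.090 = 1416.6 kg/min.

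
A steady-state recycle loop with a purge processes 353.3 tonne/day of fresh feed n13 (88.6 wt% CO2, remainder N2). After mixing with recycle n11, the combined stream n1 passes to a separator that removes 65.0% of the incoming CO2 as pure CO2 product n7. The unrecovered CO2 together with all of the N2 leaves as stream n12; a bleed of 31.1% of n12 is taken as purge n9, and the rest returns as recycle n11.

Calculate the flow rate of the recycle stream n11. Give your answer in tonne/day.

N2 enters only via n13 and leaves only via the purge: 353.3×0.114 = 0.311×(N2 in n12), and the separator passes all N2, so N2 in n1 = N2 in n12 = 129.51 tonne/day.
CO2 in n1: m_A = 353.3×0.886 + (1−0.311)·(1−0.650)·m_A, so m_A = 313.02/0.7589 = 412.5 tonne/day.
n12 = (1−0.650)×412.5 + 129.51 = 273.88 tonne/day.
Recycle n11 = (1−0.311)×273.88 = 188.7 tonne/day.

188.7 tonne/day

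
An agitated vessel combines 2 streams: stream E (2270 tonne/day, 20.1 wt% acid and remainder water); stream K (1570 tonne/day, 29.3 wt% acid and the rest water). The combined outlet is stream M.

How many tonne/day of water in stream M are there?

2924 tonne/day

water out = water in = 2270×0.799 + 1570×0.707 = 2923.7 tonne/day.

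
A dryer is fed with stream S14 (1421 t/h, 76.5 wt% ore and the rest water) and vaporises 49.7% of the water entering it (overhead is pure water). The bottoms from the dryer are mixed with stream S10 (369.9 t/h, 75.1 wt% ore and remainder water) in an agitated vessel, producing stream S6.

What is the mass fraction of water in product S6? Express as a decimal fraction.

Vapour removed = 0.497×0.235×1421 = 165.97 t/h; concentrate = 1255 t/h.
water reaching the mixer = 167.97 (from concentrate) + 369.9×0.249 = 260.07 t/h.
Product flow = 1255 + 369.9 = 1624.9 t/h; water fraction = 0.160.

0.160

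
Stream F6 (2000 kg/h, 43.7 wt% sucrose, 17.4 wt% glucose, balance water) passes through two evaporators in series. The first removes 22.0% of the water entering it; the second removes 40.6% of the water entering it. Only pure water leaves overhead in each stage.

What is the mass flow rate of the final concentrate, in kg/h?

1582 kg/h

water in feed = 2000×0.389 = 778 kg/h.
After stage 1: water left = (1−0.220)×778 = 606.84; stream total = 1828.8 kg/h.
After stage 2: water left = (1−0.406)×606.84 = 360.46; final concentrate = 1582.5 kg/h.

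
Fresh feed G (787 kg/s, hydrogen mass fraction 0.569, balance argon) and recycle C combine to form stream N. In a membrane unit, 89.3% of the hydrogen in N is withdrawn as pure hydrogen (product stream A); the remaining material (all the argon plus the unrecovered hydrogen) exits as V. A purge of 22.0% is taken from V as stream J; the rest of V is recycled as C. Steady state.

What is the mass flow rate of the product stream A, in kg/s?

436.3 kg/s

hydrogen in N: m_A = 787×0.569 + (1−0.220)·(1−0.893)·m_A, so m_A = 447.8/0.9165 = 488.58 kg/s.
Product A = 0.893×488.58 = 436.3 kg/s.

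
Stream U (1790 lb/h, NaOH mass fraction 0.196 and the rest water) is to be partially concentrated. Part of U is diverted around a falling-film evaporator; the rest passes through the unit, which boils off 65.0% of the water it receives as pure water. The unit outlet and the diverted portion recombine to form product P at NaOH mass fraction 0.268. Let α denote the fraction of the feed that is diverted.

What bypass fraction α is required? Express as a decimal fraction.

All 1790×0.196 = 350.84 lb/h of NaOH reaches P, so P = 350.84/0.268 = 1309.1 lb/h and vapour = 480.9 lb/h.
The evaporator receives (1−α)·1790 of feed at 0.804 water and removes 0.650 of that water:
0.650×0.804×(1−α)×1790 = 480.9
(1−α) = 480.9/935.45 = 0.5141;  α = 0.4859.

0.486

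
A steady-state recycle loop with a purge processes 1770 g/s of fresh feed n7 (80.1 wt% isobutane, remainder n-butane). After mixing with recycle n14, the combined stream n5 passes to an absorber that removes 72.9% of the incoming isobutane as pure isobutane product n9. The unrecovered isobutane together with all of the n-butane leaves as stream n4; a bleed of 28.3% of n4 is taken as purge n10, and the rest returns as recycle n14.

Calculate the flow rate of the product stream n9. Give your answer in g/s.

1283 g/s

isobutane in n5: m_A = 1770×0.801 + (1−0.283)·(1−0.729)·m_A, so m_A = 1417.8/0.8057 = 1759.7 g/s.
Product n9 = 0.729×1759.7 = 1282.8 g/s.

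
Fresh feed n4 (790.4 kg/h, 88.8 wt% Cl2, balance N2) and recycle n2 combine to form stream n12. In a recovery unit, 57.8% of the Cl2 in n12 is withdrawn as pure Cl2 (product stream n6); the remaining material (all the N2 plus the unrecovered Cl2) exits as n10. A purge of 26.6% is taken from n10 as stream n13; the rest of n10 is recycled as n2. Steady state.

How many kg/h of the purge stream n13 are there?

N2 enters only via n4 and leaves only via the purge: 790.4×0.112 = 0.266×(N2 in n10), and the recovery unit passes all N2, so N2 in n12 = N2 in n10 = 332.8 kg/h.
Cl2 in n12: m_A = 790.4×0.888 + (1−0.266)·(1−0.578)·m_A, so m_A = 701.88/0.6903 = 1016.8 kg/h.
n10 = (1−0.578)×1016.8 + 332.8 = 761.91 kg/h.
Purge n13 = 0.266×761.91 = 202.67 kg/h.

202.7 kg/h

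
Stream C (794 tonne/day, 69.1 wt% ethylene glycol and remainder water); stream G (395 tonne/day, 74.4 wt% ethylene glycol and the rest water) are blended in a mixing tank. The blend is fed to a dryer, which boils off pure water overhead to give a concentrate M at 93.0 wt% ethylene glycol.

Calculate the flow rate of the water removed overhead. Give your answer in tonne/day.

ethylene glycol entering = 794×0.691 + 395×0.744 = 842.53 tonne/day.
All ethylene glycol reports to M, so M = 842.53/0.930 = 905.95 tonne/day.
Total feed = 1189 tonne/day; overhead = 1189 − 905.95 = 283.05 tonne/day.

283 tonne/day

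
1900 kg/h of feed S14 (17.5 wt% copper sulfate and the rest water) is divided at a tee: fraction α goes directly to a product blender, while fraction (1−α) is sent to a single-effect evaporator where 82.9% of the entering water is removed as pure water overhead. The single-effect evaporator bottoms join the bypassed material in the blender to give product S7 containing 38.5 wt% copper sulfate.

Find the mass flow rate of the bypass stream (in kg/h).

384.7 kg/h

All 1900×0.175 = 332.5 kg/h of copper sulfate reaches S7, so S7 = 332.5/0.385 = 863.64 kg/h and vapour = 1036.4 kg/h.
The evaporator receives (1−α)·1900 of feed at 0.825 water and removes 0.829 of that water:
0.829×0.825×(1−α)×1900 = 1036.4
(1−α) = 1036.4/1299.5 = 0.7975;  α = 0.2025.
Bypass flow = 0.2025×1900 = 384.68 kg/h.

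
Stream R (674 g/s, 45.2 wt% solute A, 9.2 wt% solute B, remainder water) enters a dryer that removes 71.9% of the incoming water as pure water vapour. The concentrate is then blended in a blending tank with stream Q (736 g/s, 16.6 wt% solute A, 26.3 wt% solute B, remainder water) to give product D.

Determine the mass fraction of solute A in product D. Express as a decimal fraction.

0.359

Vapour removed = 0.719×0.456×674 = 220.98 g/s; concentrate = 453.02 g/s.
solute A reaching the mixer = 304.65 (from concentrate) + 736×0.166 = 426.82 g/s.
Product flow = 453.02 + 736 = 1189 g/s; solute A fraction = 0.359.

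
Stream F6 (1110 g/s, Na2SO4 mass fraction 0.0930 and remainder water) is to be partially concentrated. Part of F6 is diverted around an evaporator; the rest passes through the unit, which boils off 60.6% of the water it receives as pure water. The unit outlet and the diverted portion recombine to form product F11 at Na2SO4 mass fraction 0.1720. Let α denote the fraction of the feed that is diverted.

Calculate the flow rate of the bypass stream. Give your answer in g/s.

All 1110×0.093 = 103.23 g/s of Na2SO4 reaches F11, so F11 = 103.23/0.172 = 600.17 g/s and vapour = 509.83 g/s.
The evaporator receives (1−α)·1110 of feed at 0.907 water and removes 0.606 of that water:
0.606×0.907×(1−α)×1110 = 509.83
(1−α) = 509.83/610.1 = 0.8356;  α = 0.1644.
Bypass flow = 0.1644×1110 = 182.44 g/s.

182.4 g/s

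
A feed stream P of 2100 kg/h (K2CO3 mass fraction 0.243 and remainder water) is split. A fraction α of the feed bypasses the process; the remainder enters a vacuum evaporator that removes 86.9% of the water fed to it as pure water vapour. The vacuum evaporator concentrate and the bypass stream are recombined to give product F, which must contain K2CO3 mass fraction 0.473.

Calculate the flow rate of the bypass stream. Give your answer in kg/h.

547.7 kg/h

All 2100×0.243 = 510.3 kg/h of K2CO3 reaches F, so F = 510.3/0.473 = 1078.9 kg/h and vapour = 1021.1 kg/h.
The evaporator receives (1−α)·2100 of feed at 0.757 water and removes 0.869 of that water:
0.869×0.757×(1−α)×2100 = 1021.1
(1−α) = 1021.1/1381.4 = 0.7392;  α = 0.2608.
Bypass flow = 0.2608×2100 = 547.72 kg/h.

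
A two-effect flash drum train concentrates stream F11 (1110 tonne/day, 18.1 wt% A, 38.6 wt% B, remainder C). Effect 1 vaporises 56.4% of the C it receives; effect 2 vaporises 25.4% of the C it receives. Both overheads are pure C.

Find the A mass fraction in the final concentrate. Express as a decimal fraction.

C in feed = 1110×0.433 = 480.63 tonne/day.
After stage 1: C left = (1−0.564)×480.63 = 209.55; stream total = 838.92 tonne/day.
After stage 2: C left = (1−0.254)×209.55 = 156.33; final concentrate = 785.7 tonne/day.
A fraction = 200.91/785.7 = 0.256.

0.256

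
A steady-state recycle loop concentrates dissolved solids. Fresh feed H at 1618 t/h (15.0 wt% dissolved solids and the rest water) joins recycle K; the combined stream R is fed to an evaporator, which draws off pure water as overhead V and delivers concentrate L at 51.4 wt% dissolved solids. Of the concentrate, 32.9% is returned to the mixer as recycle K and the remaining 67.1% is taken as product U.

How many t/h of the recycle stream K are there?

Overall dissolved solids balance (none leaves overhead): dissolved solids in fresh feed = dissolved solids in product, i.e. 1618×0.150 = (1−0.329)·L·0.514.
L = 242.7/(0.514×0.671) = 703.69 t/h.
Recycle K = 0.329×703.69 = 231.52 t/h.

231.5 t/h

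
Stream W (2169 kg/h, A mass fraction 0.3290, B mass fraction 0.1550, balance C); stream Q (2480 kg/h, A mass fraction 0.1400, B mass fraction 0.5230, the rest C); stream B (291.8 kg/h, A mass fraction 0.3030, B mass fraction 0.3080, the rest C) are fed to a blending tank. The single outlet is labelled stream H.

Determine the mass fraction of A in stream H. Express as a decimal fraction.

Total flow out = 2169 + 2480 + 291.8 = 4940.8 kg/h.
A in = 2169×0.329 + 2480×0.140 + 291.8×0.303 = 1149.2 kg/h.
A mass fraction in H = 1149.2/4940.8 = 0.2326.

0.2326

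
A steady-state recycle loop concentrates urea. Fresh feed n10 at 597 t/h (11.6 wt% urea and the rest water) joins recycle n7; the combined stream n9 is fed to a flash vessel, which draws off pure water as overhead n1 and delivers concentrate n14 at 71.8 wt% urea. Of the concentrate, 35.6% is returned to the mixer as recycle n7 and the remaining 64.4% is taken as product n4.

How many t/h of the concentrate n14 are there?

149.8 t/h

Overall urea balance (none leaves overhead): urea in fresh feed = urea in product, i.e. 597×0.116 = (1−0.356)·n14·0.718.
n14 = 69.252/(0.718×0.644) = 149.77 t/h.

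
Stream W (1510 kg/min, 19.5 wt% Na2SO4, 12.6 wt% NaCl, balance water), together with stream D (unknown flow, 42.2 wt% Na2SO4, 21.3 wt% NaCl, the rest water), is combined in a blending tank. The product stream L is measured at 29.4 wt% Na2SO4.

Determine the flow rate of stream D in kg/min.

1168 kg/min

Let D be the unknown flow. Total out = 1510 + D.
Na2SO4 balance: 294.45 + 0.422·D = 0.294·(1510 + D)
(0.422 − 0.294)·D = 0.294×1510 − 294.45 = 149.49
D = 149.49 / 0.128 = 1167.9 kg/min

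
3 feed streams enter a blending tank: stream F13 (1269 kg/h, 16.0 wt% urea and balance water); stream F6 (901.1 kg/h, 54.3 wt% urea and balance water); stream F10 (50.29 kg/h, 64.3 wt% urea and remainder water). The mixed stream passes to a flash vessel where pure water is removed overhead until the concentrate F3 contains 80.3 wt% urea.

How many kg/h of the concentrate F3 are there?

902.5 kg/h

urea entering = 1269×0.160 + 901.1×0.543 + 50.29×0.643 = 724.67 kg/h.
All urea reports to F3, so F3 = 724.67/0.803 = 902.46 kg/h.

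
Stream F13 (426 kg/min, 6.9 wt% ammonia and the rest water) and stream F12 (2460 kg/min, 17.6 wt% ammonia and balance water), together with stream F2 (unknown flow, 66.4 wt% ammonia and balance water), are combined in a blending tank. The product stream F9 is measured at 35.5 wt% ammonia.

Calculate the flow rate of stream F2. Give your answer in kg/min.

Let F2 be the unknown flow. Total out = 2886 + F2.
ammonia balance: 462.35 + 0.664·F2 = 0.355·(2886 + F2)
(0.664 − 0.355)·F2 = 0.355×2886 − 462.35 = 562.18
F2 = 562.18 / 0.309 = 1819.3 kg/min

1819 kg/min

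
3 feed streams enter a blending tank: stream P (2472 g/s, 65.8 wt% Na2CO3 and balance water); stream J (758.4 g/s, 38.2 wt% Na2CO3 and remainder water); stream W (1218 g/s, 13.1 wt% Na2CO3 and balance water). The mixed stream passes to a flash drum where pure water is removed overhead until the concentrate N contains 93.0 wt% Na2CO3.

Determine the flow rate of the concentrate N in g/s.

Na2CO3 entering = 2472×0.658 + 758.4×0.382 + 1218×0.131 = 2075.8 g/s.
All Na2CO3 reports to N, so N = 2075.8/0.930 = 2232.1 g/s.

2232 g/s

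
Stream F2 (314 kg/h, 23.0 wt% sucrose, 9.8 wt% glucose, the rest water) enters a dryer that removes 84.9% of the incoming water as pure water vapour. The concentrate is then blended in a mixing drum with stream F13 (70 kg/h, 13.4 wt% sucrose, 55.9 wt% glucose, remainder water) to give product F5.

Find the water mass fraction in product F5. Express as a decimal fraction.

Vapour removed = 0.849×0.672×314 = 179.15 kg/h; concentrate = 134.85 kg/h.
water reaching the mixer = 31.862 (from concentrate) + 70×0.307 = 53.352 kg/h.
Product flow = 134.85 + 70 = 204.85 kg/h; water fraction = 0.260.

0.260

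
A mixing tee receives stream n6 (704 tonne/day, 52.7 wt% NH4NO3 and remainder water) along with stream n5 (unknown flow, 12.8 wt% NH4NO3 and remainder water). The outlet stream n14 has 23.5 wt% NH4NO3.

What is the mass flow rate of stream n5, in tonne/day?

Let n5 be the unknown flow. Total out = 704 + n5.
NH4NO3 balance: 371.01 + 0.128·n5 = 0.235·(704 + n5)
(0.128 − 0.235)·n5 = 0.235×704 − 371.01 = -205.57
n5 = -205.57 / -0.107 = 1921.2 tonne/day

1921 tonne/day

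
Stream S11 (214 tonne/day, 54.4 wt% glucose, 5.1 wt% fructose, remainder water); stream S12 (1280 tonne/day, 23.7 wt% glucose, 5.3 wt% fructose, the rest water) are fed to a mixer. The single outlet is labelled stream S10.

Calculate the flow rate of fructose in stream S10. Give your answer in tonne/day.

fructose out = fructose in = 214×0.051 + 1280×0.053 = 78.754 tonne/day.

78.75 tonne/day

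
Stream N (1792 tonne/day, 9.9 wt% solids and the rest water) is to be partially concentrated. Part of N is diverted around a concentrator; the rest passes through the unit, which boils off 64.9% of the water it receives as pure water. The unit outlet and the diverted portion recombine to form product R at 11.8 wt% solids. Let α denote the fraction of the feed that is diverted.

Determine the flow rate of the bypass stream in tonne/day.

All 1792×0.099 = 177.41 tonne/day of solids reaches R, so R = 177.41/0.118 = 1503.5 tonne/day and vapour = 288.54 tonne/day.
The evaporator receives (1−α)·1792 of feed at 0.901 water and removes 0.649 of that water:
0.649×0.901×(1−α)×1792 = 288.54
(1−α) = 288.54/1047.9 = 0.2754;  α = 0.7246.
Bypass flow = 0.7246×1792 = 1298.6 tonne/day.

1299 tonne/day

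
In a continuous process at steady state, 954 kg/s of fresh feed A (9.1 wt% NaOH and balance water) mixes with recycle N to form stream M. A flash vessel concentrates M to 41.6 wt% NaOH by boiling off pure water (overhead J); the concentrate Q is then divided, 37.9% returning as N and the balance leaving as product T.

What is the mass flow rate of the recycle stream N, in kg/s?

127.4 kg/s

Overall NaOH balance (none leaves overhead): NaOH in fresh feed = NaOH in product, i.e. 954×0.091 = (1−0.379)·Q·0.416.
Q = 86.814/(0.416×0.621) = 336.05 kg/s.
Recycle N = 0.379×336.05 = 127.36 kg/s.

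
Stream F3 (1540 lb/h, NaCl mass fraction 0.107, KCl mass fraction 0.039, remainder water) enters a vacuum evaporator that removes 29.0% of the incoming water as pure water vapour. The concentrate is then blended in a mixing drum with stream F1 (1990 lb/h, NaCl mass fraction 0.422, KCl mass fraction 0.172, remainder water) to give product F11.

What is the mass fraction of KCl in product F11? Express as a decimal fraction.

0.128

Vapour removed = 0.290×0.854×1540 = 381.4 lb/h; concentrate = 1158.6 lb/h.
KCl reaching the mixer = 60.06 (from concentrate) + 1990×0.172 = 402.34 lb/h.
Product flow = 1158.6 + 1990 = 3148.6 lb/h; KCl fraction = 0.128.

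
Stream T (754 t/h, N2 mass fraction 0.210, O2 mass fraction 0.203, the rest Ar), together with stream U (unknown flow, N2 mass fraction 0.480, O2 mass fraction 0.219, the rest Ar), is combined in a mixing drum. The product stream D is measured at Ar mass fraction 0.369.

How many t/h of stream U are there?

2417 t/h

Let U be the unknown flow. Total out = 754 + U.
Ar balance: 442.6 + 0.301·U = 0.369·(754 + U)
(0.301 − 0.369)·U = 0.369×754 − 442.6 = -164.37
U = -164.37 / -0.068 = 2417.2 t/h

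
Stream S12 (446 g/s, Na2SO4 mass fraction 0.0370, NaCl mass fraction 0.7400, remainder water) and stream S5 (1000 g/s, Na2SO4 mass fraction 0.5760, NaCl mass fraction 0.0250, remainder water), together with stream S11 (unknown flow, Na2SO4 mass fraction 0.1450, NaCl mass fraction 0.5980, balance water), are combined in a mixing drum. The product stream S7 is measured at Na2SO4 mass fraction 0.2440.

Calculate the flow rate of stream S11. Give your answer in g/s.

2421 g/s

Let S11 be the unknown flow. Total out = 1446 + S11.
Na2SO4 balance: 592.5 + 0.145·S11 = 0.244·(1446 + S11)
(0.145 − 0.244)·S11 = 0.244×1446 − 592.5 = -239.68
S11 = -239.68 / -0.099 = 2421 g/s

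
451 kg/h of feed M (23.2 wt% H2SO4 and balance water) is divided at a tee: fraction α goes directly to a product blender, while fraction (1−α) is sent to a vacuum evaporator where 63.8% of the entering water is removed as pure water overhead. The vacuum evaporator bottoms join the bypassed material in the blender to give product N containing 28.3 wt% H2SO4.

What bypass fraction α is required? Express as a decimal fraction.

0.632

All 451×0.232 = 104.63 kg/h of H2SO4 reaches N, so N = 104.63/0.283 = 369.72 kg/h and vapour = 81.276 kg/h.
The evaporator receives (1−α)·451 of feed at 0.768 water and removes 0.638 of that water:
0.638×0.768×(1−α)×451 = 81.276
(1−α) = 81.276/220.98 = 0.3678;  α = 0.6322.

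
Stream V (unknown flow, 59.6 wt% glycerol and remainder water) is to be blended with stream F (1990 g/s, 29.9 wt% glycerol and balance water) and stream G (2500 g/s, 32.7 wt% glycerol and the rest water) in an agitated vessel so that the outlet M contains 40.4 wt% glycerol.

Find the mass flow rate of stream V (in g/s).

Let V be the unknown flow. Total out = 4490 + V.
glycerol balance: 1412.5 + 0.596·V = 0.404·(4490 + V)
(0.596 − 0.404)·V = 0.404×4490 − 1412.5 = 401.45
V = 401.45 / 0.192 = 2090.9 g/s

2091 g/s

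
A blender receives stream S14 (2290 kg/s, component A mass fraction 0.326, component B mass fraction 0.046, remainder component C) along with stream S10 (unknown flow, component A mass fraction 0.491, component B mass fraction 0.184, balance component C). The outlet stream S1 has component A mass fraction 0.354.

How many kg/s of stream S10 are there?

Let S10 be the unknown flow. Total out = 2290 + S10.
component A balance: 746.54 + 0.491·S10 = 0.354·(2290 + S10)
(0.491 − 0.354)·S10 = 0.354×2290 − 746.54 = 64.12
S10 = 64.12 / 0.137 = 468.03 kg/s

468 kg/s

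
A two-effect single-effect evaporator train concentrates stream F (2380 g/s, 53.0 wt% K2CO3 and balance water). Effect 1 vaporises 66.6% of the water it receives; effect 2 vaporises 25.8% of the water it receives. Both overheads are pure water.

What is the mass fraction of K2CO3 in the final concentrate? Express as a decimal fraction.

water in feed = 2380×0.470 = 1118.6 g/s.
After stage 1: water left = (1−0.666)×1118.6 = 373.61; stream total = 1635 g/s.
After stage 2: water left = (1−0.258)×373.61 = 277.22; final concentrate = 1538.6 g/s.
K2CO3 fraction = 1261.4/1538.6 = 0.820.

0.820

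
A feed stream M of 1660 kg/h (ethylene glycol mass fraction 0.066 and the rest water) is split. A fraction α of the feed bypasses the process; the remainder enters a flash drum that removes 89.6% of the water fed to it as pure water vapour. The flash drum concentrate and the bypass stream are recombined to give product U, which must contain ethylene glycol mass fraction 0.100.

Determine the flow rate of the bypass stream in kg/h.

All 1660×0.066 = 109.56 kg/h of ethylene glycol reaches U, so U = 109.56/0.100 = 1095.6 kg/h and vapour = 564.4 kg/h.
The evaporator receives (1−α)·1660 of feed at 0.934 water and removes 0.896 of that water:
0.896×0.934×(1−α)×1660 = 564.4
(1−α) = 564.4/1389.2 = 0.4063;  α = 0.5937.
Bypass flow = 0.5937×1660 = 985.58 kg/h.

985.6 kg/h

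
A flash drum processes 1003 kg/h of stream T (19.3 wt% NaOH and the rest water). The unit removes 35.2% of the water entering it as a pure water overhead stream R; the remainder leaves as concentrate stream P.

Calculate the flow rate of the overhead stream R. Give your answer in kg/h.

284.9 kg/h

water entering = 1003×0.807 = 809.42 kg/h; overhead removed = 0.352×809.42 = 284.92 kg/h.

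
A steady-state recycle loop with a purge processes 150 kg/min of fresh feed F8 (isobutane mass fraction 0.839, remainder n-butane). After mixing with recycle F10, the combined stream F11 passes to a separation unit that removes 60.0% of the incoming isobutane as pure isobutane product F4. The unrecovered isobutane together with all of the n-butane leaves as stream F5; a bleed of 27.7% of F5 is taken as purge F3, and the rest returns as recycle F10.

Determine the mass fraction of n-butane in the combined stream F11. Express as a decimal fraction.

0.330

n-butane enters only via F8 and leaves only via the purge: 150×0.161 = 0.277×(n-butane in F5), and the separation unit passes all n-butane, so n-butane in F11 = n-butane in F5 = 87.184 kg/min.
isobutane in F11: m_A = 150×0.839 + (1−0.277)·(1−0.600)·m_A, so m_A = 125.85/0.7108 = 177.05 kg/min.
F11 = 177.05 + 87.184 = 264.24 kg/min.
n-butane fraction in F11 = 87.184/264.24 = 0.330.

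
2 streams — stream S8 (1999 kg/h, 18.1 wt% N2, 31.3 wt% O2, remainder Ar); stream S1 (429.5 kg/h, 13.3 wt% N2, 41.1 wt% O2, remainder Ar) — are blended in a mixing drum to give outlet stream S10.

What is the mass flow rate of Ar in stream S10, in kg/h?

1207 kg/h

Ar out = Ar in = 1999×0.506 + 429.5×0.456 = 1207.3 kg/h.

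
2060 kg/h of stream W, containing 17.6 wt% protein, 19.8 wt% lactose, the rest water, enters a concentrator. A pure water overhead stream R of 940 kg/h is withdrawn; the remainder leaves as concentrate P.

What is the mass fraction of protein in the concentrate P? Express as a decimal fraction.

protein is not removed: 2060×0.176 = 362.56 kg/h of protein enters P.
Concentrate = 2060 − 940 = 1120 kg/h.
Mass fraction = 362.56/1120 = 0.3237.

0.3237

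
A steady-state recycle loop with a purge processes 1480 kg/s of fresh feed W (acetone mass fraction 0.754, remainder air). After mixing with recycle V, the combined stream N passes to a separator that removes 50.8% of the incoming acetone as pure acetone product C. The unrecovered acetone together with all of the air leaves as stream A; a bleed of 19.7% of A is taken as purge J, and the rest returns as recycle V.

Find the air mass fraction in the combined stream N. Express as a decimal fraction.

air enters only via W and leaves only via the purge: 1480×0.246 = 0.197×(air in A), and the separator passes all air, so air in N = air in A = 1848.1 kg/s.
acetone in N: m_A = 1480×0.754 + (1−0.197)·(1−0.508)·m_A, so m_A = 1115.9/0.6049 = 1844.7 kg/s.
N = 1844.7 + 1848.1 = 3692.8 kg/s.
air fraction in N = 1848.1/3692.8 = 0.500.

0.500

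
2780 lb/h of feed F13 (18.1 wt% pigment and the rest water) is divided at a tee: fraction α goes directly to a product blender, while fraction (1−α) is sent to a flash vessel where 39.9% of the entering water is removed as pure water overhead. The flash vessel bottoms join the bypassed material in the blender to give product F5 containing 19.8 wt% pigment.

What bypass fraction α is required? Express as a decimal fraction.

0.737

All 2780×0.181 = 503.18 lb/h of pigment reaches F5, so F5 = 503.18/0.198 = 2541.3 lb/h and vapour = 238.69 lb/h.
The evaporator receives (1−α)·2780 of feed at 0.819 water and removes 0.399 of that water:
0.399×0.819×(1−α)×2780 = 238.69
(1−α) = 238.69/908.45 = 0.2627;  α = 0.7373.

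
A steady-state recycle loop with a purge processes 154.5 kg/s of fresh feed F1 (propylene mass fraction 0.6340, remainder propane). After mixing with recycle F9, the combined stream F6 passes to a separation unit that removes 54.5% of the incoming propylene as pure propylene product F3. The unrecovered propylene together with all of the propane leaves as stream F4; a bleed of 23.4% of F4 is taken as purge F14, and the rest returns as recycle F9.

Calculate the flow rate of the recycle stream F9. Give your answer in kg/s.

237.5 kg/s

propane enters only via F1 and leaves only via the purge: 154.5×0.366 = 0.234×(propane in F4), and the separation unit passes all propane, so propane in F6 = propane in F4 = 241.65 kg/s.
propylene in F6: m_A = 154.5×0.634 + (1−0.234)·(1−0.545)·m_A, so m_A = 97.953/0.6515 = 150.36 kg/s.
F4 = (1−0.545)×150.36 + 241.65 = 310.07 kg/s.
Recycle F9 = (1−0.234)×310.07 = 237.51 kg/s.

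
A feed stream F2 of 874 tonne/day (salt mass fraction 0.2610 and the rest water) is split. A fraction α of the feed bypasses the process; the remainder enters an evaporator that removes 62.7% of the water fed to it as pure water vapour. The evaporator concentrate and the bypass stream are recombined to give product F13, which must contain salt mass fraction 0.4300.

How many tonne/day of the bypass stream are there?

132.7 tonne/day

All 874×0.261 = 228.11 tonne/day of salt reaches F13, so F13 = 228.11/0.430 = 530.5 tonne/day and vapour = 343.5 tonne/day.
The evaporator receives (1−α)·874 of feed at 0.739 water and removes 0.627 of that water:
0.627×0.739×(1−α)×874 = 343.5
(1−α) = 343.5/404.97 = 0.8482;  α = 0.1518.
Bypass flow = 0.1518×874 = 132.66 tonne/day.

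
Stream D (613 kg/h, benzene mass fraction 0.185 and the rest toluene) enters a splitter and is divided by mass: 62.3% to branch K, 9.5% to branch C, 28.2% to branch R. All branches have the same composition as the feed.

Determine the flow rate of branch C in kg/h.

58.23 kg/h

Branch C flow = 0.095×613 = 58.235 kg/h.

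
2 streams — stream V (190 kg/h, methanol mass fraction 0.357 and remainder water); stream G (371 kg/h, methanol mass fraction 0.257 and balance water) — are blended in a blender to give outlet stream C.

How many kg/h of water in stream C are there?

water out = water in = 190×0.643 + 371×0.743 = 397.82 kg/h.

397.8 kg/h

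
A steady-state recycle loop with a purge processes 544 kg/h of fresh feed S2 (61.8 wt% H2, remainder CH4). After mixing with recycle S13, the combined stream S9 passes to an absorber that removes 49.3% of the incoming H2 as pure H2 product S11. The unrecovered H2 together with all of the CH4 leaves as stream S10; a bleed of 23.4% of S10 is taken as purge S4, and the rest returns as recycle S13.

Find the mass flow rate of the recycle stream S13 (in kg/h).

CH4 enters only via S2 and leaves only via the purge: 544×0.382 = 0.234×(CH4 in S10), and the absorber passes all CH4, so CH4 in S9 = CH4 in S10 = 888.07 kg/h.
H2 in S9: m_A = 544×0.618 + (1−0.234)·(1−0.493)·m_A, so m_A = 336.19/0.6116 = 549.66 kg/h.
S10 = (1−0.493)×549.66 + 888.07 = 1166.7 kg/h.
Recycle S13 = (1−0.234)×1166.7 = 893.73 kg/h.

893.7 kg/h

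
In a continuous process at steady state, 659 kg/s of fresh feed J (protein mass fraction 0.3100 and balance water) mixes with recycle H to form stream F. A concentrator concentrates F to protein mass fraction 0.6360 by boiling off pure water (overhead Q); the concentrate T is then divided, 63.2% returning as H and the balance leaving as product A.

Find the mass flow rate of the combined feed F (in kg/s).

1211 kg/s

Overall protein balance (none leaves overhead): protein in fresh feed = protein in product, i.e. 659×0.310 = (1−0.632)·T·0.636.
T = 204.29/(0.636×0.368) = 872.86 kg/s.
Recycle H = 0.632×872.86 = 551.64 kg/s.
Combined feed F = 659 + 551.64 = 1210.6 kg/s.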